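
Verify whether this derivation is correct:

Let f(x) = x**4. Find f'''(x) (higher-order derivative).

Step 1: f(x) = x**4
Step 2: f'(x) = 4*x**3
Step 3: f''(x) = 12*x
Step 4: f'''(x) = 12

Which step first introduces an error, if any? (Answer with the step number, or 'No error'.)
Step 3

Step 3 is incorrect due to a wrong exponent.
The step shows: 12*x
The correct value should be: 12*x**2

Explanation: The exponent 2 on x was incorrectly written as 1: the term 12*x**2 was incorrectly written as 12*x
The later steps are derived from this incorrect expression, so the error originates in Step 3.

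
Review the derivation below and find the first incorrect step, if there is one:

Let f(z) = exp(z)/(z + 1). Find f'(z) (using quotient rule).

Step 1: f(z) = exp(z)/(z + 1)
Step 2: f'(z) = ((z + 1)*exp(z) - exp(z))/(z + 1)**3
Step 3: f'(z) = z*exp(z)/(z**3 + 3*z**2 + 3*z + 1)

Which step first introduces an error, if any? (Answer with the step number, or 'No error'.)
Step 2

Step 2 is incorrect due to a wrong exponent.
The step shows: ((z + 1)*exp(z) - exp(z))/(z + 1)**3
The correct value should be: ((z + 1)*exp(z) - exp(z))/(z + 1)**2

Explanation: The exponent -2 on z + 1 was incorrectly written as -3: the term ((z + 1)*exp(z) - exp(z))/(z + 1)**2 was incorrectly written as ((z + 1)*exp(z) - exp(z))/(z + 1)**3
The later steps are derived from this incorrect expression, so the error originates in Step 2.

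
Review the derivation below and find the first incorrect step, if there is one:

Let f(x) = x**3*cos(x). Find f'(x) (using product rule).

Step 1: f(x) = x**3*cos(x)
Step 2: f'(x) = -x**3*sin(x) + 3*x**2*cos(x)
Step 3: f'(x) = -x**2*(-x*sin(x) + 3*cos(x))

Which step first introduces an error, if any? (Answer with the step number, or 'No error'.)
Step 3

Step 3 is incorrect due to a sign flip.
The step shows: -x**2*(-x*sin(x) + 3*cos(x))
The correct value should be: x**2*(-x*sin(x) + 3*cos(x))

Explanation: The sign of the whole expression was flipped: the term x**2*(-x*sin(x) + 3*cos(x)) was incorrectly written as -x**2*(-x*sin(x) + 3*cos(x))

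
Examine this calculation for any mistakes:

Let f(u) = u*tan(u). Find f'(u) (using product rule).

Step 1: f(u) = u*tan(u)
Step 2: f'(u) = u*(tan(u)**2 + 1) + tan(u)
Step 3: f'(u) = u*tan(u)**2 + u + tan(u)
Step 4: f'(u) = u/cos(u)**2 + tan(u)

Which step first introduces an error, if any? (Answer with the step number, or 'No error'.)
No error

All steps in this derivation are correct.
The final answer f'(u) = u/cos(u)**2 + tan(u) is valid.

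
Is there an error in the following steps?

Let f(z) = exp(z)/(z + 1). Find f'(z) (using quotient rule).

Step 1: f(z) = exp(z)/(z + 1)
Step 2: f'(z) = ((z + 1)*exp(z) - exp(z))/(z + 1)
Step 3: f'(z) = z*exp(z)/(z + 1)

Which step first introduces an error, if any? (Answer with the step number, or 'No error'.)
Step 2

Step 2 is incorrect due to a wrong exponent.
The step shows: ((z + 1)*exp(z) - exp(z))/(z + 1)
The correct value should be: ((z + 1)*exp(z) - exp(z))/(z + 1)**2

Explanation: The exponent -2 on z + 1 was incorrectly written as -1: the term ((z + 1)*exp(z) - exp(z))/(z + 1)**2 was incorrectly written as ((z + 1)*exp(z) - exp(z))/(z + 1)
The later steps are derived from this incorrect expression, so the error originates in Step 2.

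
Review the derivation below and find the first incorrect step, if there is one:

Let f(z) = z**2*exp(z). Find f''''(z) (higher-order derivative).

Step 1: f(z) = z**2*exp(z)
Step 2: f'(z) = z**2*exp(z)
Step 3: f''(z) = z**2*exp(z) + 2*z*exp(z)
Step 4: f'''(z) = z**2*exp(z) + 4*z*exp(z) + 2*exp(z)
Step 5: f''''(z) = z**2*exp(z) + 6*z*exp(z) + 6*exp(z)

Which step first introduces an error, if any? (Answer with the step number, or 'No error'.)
Step 2

Step 2 is incorrect due to a dropped term.
The step shows: z**2*exp(z)
The correct value should be: z**2*exp(z) + 2*z*exp(z)

Explanation: A term was dropped: the term 2*z*exp(z) was incorrectly omitted
The later steps are derived from this incorrect expression, so the error originates in Step 2.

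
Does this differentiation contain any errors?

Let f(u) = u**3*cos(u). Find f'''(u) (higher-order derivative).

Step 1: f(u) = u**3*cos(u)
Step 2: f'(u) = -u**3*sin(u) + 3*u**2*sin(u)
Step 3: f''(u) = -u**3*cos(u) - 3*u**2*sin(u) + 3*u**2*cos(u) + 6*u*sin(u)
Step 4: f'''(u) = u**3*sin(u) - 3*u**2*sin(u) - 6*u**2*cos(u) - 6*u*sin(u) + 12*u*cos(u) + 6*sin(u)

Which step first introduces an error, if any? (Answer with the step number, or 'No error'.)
Step 2

Step 2 is incorrect due to a wrong trig function.
The step shows: -u**3*sin(u) + 3*u**2*sin(u)
The correct value should be: -u**3*sin(u) + 3*u**2*cos(u)

Explanation: cos(u) was incorrectly written as sin(u): the term 3*u**2*cos(u) was incorrectly written as 3*u**2*sin(u)
The later steps are derived from this incorrect expression, so the error originates in Step 2.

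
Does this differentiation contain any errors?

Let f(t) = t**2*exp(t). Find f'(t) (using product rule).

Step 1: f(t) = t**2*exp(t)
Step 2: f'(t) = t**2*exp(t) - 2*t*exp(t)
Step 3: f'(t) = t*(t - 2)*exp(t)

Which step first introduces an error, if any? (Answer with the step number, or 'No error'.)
Step 2

Step 2 is incorrect due to a sign flip.
The step shows: t**2*exp(t) - 2*t*exp(t)
The correct value should be: t**2*exp(t) + 2*t*exp(t)

Explanation: The sign of one term was flipped: the term 2*t*exp(t) was incorrectly written as -2*t*exp(t)
The later steps are derived from this incorrect expression, so the error originates in Step 2.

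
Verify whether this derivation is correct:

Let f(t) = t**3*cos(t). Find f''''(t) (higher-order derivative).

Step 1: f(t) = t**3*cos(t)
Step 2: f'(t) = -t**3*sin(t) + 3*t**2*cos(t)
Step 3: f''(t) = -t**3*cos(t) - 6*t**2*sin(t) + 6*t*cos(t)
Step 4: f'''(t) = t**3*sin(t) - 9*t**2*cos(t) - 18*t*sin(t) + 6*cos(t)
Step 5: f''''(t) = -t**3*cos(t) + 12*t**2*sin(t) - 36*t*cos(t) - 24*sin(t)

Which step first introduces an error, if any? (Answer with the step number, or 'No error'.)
Step 5

Step 5 is incorrect due to a sign flip.
The step shows: -t**3*cos(t) + 12*t**2*sin(t) - 36*t*cos(t) - 24*sin(t)
The correct value should be: t**3*cos(t) + 12*t**2*sin(t) - 36*t*cos(t) - 24*sin(t)

Explanation: The sign of one term was flipped: the term t**3*cos(t) was incorrectly written as -t**3*cos(t)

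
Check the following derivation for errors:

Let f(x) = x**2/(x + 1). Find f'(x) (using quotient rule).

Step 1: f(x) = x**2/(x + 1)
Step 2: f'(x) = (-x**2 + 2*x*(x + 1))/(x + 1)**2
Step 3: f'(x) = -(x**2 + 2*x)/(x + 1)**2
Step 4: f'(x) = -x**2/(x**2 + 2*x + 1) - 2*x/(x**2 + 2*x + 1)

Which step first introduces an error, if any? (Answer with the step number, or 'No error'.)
Step 3

Step 3 is incorrect due to a sign flip.
The step shows: -(x**2 + 2*x)/(x + 1)**2
The correct value should be: (x**2 + 2*x)/(x + 1)**2

Explanation: The sign of the whole expression was flipped: the term (x**2 + 2*x)/(x + 1)**2 was incorrectly written as -(x**2 + 2*x)/(x + 1)**2
The later steps are derived from this incorrect expression, so the error originates in Step 3.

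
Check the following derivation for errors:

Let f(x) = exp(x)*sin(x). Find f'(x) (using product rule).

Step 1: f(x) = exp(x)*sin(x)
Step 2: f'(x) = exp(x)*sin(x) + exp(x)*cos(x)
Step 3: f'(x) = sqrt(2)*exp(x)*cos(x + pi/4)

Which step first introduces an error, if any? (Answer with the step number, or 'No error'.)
Step 3

Step 3 is incorrect due to a wrong trig function.
The step shows: sqrt(2)*exp(x)*cos(x + pi/4)
The correct value should be: sqrt(2)*exp(x)*sin(x + pi/4)

Explanation: sin(x + pi/4) was incorrectly written as cos(x + pi/4): the term sqrt(2)*exp(x)*sin(x + pi/4) was incorrectly written as sqrt(2)*exp(x)*cos(x + pi/4)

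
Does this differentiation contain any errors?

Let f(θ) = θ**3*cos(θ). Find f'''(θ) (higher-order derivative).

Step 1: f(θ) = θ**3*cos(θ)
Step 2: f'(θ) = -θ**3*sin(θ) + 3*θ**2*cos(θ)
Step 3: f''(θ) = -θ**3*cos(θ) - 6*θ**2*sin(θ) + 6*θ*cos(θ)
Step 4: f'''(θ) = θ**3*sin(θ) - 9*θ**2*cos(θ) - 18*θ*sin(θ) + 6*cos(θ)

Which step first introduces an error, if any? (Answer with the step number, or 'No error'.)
No error

All steps in this derivation are correct.
The final answer f'''(θ) = θ**3*sin(θ) - 9*θ**2*cos(θ) - 18*θ*sin(θ) + 6*cos(θ) is valid.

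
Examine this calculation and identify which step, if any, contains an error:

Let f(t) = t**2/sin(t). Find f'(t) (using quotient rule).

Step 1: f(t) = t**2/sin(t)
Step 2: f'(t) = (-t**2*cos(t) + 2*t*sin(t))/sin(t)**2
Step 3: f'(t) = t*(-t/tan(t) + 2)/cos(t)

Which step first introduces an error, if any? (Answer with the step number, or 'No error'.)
Step 3

Step 3 is incorrect due to a wrong trig function.
The step shows: t*(-t/tan(t) + 2)/cos(t)
The correct value should be: t*(-t/tan(t) + 2)/sin(t)

Explanation: sin(t) was incorrectly written as cos(t): the term t*(-t/tan(t) + 2)/sin(t) was incorrectly written as t*(-t/tan(t) + 2)/cos(t)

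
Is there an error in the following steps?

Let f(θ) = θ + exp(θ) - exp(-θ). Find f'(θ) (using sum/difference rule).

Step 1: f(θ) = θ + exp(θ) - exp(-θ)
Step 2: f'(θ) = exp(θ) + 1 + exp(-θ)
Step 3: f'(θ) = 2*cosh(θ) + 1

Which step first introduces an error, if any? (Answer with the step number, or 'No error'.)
No error

All steps in this derivation are correct.
The final answer f'(θ) = 2*cosh(θ) + 1 is valid.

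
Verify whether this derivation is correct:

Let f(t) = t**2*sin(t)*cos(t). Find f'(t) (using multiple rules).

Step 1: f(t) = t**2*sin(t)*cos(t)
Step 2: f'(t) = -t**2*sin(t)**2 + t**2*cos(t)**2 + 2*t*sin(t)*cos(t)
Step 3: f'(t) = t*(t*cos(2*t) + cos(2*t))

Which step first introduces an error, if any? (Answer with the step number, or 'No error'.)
Step 3

Step 3 is incorrect due to a wrong trig function.
The step shows: t*(t*cos(2*t) + cos(2*t))
The correct value should be: t*(t*cos(2*t) + sin(2*t))

Explanation: sin(2*t) was incorrectly written as cos(2*t): the term t*(t*cos(2*t) + sin(2*t)) was incorrectly written as t*(t*cos(2*t) + cos(2*t))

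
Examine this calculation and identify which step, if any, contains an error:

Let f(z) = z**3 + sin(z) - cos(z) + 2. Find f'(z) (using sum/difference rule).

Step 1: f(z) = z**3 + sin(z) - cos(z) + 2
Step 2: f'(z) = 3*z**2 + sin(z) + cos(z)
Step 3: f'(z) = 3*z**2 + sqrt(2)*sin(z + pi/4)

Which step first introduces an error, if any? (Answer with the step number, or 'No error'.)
No error

All steps in this derivation are correct.
The final answer f'(z) = 3*z**2 + sqrt(2)*sin(z + pi/4) is valid.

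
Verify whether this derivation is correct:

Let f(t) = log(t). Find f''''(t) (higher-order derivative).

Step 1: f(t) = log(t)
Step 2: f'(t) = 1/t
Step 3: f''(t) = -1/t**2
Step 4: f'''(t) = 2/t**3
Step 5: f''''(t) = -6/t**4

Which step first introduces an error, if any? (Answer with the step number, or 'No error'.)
No error

All steps in this derivation are correct.
The final answer f''''(t) = -6/t**4 is valid.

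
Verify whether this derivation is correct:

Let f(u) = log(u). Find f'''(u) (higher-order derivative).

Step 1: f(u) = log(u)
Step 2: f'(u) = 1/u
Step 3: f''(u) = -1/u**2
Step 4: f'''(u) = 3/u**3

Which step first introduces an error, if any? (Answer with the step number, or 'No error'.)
Step 4

Step 4 is incorrect due to a wrong coefficient.
The step shows: 3/u**3
The correct value should be: 2/u**3

Explanation: The coefficient 2 was incorrectly written as 3: the term 2/u**3 was incorrectly written as 3/u**3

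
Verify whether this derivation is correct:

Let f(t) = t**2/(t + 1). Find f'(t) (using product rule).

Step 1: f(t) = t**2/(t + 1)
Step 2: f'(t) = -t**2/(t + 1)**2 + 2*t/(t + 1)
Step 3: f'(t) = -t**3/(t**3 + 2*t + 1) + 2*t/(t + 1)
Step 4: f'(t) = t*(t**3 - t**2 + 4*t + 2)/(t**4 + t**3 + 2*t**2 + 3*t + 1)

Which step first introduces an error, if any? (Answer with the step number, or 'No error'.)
Step 3

Step 3 is incorrect due to a wrong exponent.
The step shows: -t**3/(t**3 + 2*t + 1) + 2*t/(t + 1)
The correct value should be: -t**2/(t**2 + 2*t + 1) + 2*t/(t + 1)

Explanation: The exponent 2 on t was incorrectly written as 3: the term -t**2/(t**2 + 2*t + 1) was incorrectly written as -t**3/(t**3 + 2*t + 1)
The later steps are derived from this incorrect expression, so the error originates in Step 3.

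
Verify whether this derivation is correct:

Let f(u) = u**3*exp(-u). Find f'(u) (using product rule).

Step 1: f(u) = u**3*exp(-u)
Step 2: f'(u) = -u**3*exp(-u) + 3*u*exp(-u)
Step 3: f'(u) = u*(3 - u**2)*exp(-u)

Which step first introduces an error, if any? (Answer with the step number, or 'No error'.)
Step 2

Step 2 is incorrect due to a wrong exponent.
The step shows: -u**3*exp(-u) + 3*u*exp(-u)
The correct value should be: -u**3*exp(-u) + 3*u**2*exp(-u)

Explanation: The exponent 2 on u was incorrectly written as 1: the term 3*u**2*exp(-u) was incorrectly written as 3*u*exp(-u)
The later steps are derived from this incorrect expression, so the error originates in Step 2.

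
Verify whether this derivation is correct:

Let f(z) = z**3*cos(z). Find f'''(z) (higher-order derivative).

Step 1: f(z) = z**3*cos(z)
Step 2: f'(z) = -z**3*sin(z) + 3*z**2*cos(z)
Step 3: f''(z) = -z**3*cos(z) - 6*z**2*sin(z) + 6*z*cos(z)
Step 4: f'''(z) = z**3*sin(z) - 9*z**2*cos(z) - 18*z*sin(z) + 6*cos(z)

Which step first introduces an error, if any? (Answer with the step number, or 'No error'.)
No error

All steps in this derivation are correct.
The final answer f'''(z) = z**3*sin(z) - 9*z**2*cos(z) - 18*z*sin(z) + 6*cos(z) is valid.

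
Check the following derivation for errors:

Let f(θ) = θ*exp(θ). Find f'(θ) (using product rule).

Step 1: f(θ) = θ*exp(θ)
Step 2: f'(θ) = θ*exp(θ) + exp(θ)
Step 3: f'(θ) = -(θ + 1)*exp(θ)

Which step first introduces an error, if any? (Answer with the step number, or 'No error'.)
Step 3

Step 3 is incorrect due to a sign flip.
The step shows: -(θ + 1)*exp(θ)
The correct value should be: (θ + 1)*exp(θ)

Explanation: The sign of the whole expression was flipped: the term (θ + 1)*exp(θ) was incorrectly written as -(θ + 1)*exp(θ)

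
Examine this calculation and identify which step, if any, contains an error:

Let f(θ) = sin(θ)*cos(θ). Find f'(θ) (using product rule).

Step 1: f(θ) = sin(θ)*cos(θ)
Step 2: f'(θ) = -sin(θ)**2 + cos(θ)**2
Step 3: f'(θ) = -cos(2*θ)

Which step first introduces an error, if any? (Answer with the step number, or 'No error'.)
Step 3

Step 3 is incorrect due to a sign flip.
The step shows: -cos(2*θ)
The correct value should be: cos(2*θ)

Explanation: The sign of the whole expression was flipped: the term cos(2*θ) was incorrectly written as -cos(2*θ)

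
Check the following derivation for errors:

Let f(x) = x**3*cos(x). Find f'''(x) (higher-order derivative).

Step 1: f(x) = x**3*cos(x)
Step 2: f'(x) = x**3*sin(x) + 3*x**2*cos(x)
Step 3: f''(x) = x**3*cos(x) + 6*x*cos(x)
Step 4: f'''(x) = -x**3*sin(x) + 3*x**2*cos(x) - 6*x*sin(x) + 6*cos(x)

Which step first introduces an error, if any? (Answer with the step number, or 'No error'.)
Step 2

Step 2 is incorrect due to a sign flip.
The step shows: x**3*sin(x) + 3*x**2*cos(x)
The correct value should be: -x**3*sin(x) + 3*x**2*cos(x)

Explanation: The sign of one term was flipped: the term -x**3*sin(x) was incorrectly written as x**3*sin(x)
The later steps are derived from this incorrect expression, so the error originates in Step 2.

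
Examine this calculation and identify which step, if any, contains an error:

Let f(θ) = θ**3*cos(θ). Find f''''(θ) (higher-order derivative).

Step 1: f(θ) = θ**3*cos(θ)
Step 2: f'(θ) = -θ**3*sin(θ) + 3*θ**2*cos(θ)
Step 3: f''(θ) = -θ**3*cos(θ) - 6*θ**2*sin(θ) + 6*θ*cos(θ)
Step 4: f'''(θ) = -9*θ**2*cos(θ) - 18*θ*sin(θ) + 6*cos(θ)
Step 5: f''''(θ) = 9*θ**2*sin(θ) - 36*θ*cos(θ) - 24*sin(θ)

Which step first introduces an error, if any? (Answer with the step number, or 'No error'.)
Step 4

Step 4 is incorrect due to a dropped term.
The step shows: -9*θ**2*cos(θ) - 18*θ*sin(θ) + 6*cos(θ)
The correct value should be: θ**3*sin(θ) - 9*θ**2*cos(θ) - 18*θ*sin(θ) + 6*cos(θ)

Explanation: A term was dropped: the term θ**3*sin(θ) was incorrectly omitted
The later steps are derived from this incorrect expression, so the error originates in Step 4.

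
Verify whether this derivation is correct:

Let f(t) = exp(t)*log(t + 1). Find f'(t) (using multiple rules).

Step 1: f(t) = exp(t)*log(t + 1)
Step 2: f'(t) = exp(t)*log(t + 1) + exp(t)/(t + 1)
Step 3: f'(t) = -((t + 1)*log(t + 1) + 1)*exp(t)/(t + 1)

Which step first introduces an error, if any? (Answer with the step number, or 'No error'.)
Step 3

Step 3 is incorrect due to a sign flip.
The step shows: -((t + 1)*log(t + 1) + 1)*exp(t)/(t + 1)
The correct value should be: ((t + 1)*log(t + 1) + 1)*exp(t)/(t + 1)

Explanation: The sign of the whole expression was flipped: the term ((t + 1)*log(t + 1) + 1)*exp(t)/(t + 1) was incorrectly written as -((t + 1)*log(t + 1) + 1)*exp(t)/(t + 1)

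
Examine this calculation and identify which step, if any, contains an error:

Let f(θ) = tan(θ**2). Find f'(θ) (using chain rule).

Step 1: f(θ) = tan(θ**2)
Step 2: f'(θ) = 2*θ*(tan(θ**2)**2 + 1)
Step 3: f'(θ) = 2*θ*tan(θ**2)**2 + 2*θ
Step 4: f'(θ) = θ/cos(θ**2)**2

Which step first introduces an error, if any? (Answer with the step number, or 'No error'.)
Step 4

Step 4 is incorrect due to a wrong coefficient.
The step shows: θ/cos(θ**2)**2
The correct value should be: 2*θ/cos(θ**2)**2

Explanation: The coefficient 2 was incorrectly written as 1: the term 2*θ/cos(θ**2)**2 was incorrectly written as θ/cos(θ**2)**2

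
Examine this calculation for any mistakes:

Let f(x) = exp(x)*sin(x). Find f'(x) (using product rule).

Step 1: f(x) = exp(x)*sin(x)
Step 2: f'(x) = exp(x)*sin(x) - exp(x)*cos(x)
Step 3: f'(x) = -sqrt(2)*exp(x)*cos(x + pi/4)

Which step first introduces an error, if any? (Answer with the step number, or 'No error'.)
Step 2

Step 2 is incorrect due to a sign flip.
The step shows: exp(x)*sin(x) - exp(x)*cos(x)
The correct value should be: exp(x)*sin(x) + exp(x)*cos(x)

Explanation: The sign of one term was flipped: the term exp(x)*cos(x) was incorrectly written as -exp(x)*cos(x)
The later steps are derived from this incorrect expression, so the error originates in Step 2.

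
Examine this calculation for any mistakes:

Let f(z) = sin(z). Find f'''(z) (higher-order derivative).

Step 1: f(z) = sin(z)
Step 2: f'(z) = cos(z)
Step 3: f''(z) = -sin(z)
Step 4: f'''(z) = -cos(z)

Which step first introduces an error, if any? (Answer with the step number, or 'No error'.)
No error

All steps in this derivation are correct.
The final answer f'''(z) = -cos(z) is valid.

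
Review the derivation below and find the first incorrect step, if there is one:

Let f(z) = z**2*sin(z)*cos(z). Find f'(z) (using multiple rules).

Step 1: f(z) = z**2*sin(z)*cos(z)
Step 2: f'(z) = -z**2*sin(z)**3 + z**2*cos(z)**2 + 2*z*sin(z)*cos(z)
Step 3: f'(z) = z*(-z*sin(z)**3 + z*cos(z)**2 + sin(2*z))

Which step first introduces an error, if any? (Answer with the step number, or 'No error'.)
Step 2

Step 2 is incorrect due to a wrong exponent.
The step shows: -z**2*sin(z)**3 + z**2*cos(z)**2 + 2*z*sin(z)*cos(z)
The correct value should be: -z**2*sin(z)**2 + z**2*cos(z)**2 + 2*z*sin(z)*cos(z)

Explanation: The exponent 2 on sin(z) was incorrectly written as 3: the term -z**2*sin(z)**2 was incorrectly written as -z**2*sin(z)**3
The later steps are derived from this incorrect expression, so the error originates in Step 2.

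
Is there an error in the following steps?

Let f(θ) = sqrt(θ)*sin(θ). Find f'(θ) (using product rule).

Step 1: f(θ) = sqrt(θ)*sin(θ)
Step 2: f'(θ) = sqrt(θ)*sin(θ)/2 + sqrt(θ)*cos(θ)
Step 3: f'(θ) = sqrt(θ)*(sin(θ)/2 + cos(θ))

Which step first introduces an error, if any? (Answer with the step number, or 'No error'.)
Step 2

Step 2 is incorrect due to a wrong exponent.
The step shows: sqrt(θ)*sin(θ)/2 + sqrt(θ)*cos(θ)
The correct value should be: sqrt(θ)*cos(θ) + sin(θ)/(2*sqrt(θ))

Explanation: The exponent -1/2 on θ was incorrectly written as 1/2: the term sin(θ)/(2*sqrt(θ)) was incorrectly written as sqrt(θ)*sin(θ)/2
The later steps are derived from this incorrect expression, so the error originates in Step 2.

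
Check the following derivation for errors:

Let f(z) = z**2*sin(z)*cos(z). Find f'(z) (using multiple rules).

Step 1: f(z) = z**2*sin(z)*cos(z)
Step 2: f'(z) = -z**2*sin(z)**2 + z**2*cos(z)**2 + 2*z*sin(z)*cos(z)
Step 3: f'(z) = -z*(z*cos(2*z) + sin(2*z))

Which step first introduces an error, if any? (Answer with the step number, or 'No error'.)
Step 3

Step 3 is incorrect due to a sign flip.
The step shows: -z*(z*cos(2*z) + sin(2*z))
The correct value should be: z*(z*cos(2*z) + sin(2*z))

Explanation: The sign of the whole expression was flipped: the term z*(z*cos(2*z) + sin(2*z)) was incorrectly written as -z*(z*cos(2*z) + sin(2*z))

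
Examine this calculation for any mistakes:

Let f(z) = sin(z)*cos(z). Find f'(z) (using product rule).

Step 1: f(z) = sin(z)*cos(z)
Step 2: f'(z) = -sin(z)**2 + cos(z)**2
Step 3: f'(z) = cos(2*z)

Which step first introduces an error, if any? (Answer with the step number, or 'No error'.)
No error

All steps in this derivation are correct.
The final answer f'(z) = cos(2*z) is valid.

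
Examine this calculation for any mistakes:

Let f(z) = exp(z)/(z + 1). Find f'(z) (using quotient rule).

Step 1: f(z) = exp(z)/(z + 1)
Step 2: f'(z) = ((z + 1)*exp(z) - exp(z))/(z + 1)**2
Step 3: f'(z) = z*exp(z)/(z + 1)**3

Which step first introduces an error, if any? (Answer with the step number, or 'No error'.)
Step 3

Step 3 is incorrect due to a wrong exponent.
The step shows: z*exp(z)/(z + 1)**3
The correct value should be: z*exp(z)/(z + 1)**2

Explanation: The exponent -2 on z + 1 was incorrectly written as -3: the term z*exp(z)/(z + 1)**2 was incorrectly written as z*exp(z)/(z + 1)**3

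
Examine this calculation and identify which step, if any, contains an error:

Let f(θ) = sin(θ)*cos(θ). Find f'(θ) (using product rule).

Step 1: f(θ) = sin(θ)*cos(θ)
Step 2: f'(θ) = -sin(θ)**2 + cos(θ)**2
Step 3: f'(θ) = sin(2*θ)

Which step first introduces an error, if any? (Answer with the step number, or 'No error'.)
Step 3

Step 3 is incorrect due to a wrong trig function.
The step shows: sin(2*θ)
The correct value should be: cos(2*θ)

Explanation: cos(2*θ) was incorrectly written as sin(2*θ): the term cos(2*θ) was incorrectly written as sin(2*θ)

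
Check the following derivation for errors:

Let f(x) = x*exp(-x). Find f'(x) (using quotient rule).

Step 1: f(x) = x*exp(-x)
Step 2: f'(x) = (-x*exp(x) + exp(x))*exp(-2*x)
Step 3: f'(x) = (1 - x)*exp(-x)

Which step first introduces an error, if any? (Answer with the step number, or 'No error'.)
No error

All steps in this derivation are correct.
The final answer f'(x) = (1 - x)*exp(-x) is valid.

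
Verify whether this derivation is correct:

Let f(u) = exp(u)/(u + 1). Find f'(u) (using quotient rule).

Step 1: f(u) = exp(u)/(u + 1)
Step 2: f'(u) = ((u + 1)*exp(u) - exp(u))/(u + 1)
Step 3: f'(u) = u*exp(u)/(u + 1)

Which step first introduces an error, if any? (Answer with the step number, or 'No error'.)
Step 2

Step 2 is incorrect due to a wrong exponent.
The step shows: ((u + 1)*exp(u) - exp(u))/(u + 1)
The correct value should be: ((u + 1)*exp(u) - exp(u))/(u + 1)**2

Explanation: The exponent -2 on u + 1 was incorrectly written as -1: the term ((u + 1)*exp(u) - exp(u))/(u + 1)**2 was incorrectly written as ((u + 1)*exp(u) - exp(u))/(u + 1)
The later steps are derived from this incorrect expression, so the error originates in Step 2.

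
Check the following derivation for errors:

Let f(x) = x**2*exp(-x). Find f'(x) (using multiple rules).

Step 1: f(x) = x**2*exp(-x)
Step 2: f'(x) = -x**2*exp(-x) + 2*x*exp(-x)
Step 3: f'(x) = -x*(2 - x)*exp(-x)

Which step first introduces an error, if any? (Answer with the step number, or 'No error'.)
Step 3

Step 3 is incorrect due to a sign flip.
The step shows: -x*(2 - x)*exp(-x)
The correct value should be: x*(2 - x)*exp(-x)

Explanation: The sign of the whole expression was flipped: the term x*(2 - x)*exp(-x) was incorrectly written as -x*(2 - x)*exp(-x)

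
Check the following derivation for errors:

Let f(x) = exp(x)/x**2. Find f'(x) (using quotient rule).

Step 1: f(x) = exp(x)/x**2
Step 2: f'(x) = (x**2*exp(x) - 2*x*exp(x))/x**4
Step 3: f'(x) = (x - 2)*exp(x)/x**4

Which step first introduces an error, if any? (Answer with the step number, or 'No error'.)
Step 3

Step 3 is incorrect due to a wrong exponent.
The step shows: (x - 2)*exp(x)/x**4
The correct value should be: (x - 2)*exp(x)/x**3

Explanation: The exponent -3 on x was incorrectly written as -4: the term (x - 2)*exp(x)/x**3 was incorrectly written as (x - 2)*exp(x)/x**4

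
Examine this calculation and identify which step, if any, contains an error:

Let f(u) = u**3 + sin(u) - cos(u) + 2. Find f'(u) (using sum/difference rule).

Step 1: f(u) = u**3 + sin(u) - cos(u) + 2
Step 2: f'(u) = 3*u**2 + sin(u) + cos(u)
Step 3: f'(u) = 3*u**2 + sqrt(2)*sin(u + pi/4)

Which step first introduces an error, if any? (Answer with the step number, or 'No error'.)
No error

All steps in this derivation are correct.
The final answer f'(u) = 3*u**2 + sqrt(2)*sin(u + pi/4) is valid.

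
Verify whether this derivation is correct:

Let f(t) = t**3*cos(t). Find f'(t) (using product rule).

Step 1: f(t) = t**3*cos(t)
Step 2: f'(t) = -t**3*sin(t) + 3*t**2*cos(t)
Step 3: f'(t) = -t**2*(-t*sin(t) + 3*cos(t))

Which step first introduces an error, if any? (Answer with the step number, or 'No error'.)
Step 3

Step 3 is incorrect due to a sign flip.
The step shows: -t**2*(-t*sin(t) + 3*cos(t))
The correct value should be: t**2*(-t*sin(t) + 3*cos(t))

Explanation: The sign of the whole expression was flipped: the term t**2*(-t*sin(t) + 3*cos(t)) was incorrectly written as -t**2*(-t*sin(t) + 3*cos(t))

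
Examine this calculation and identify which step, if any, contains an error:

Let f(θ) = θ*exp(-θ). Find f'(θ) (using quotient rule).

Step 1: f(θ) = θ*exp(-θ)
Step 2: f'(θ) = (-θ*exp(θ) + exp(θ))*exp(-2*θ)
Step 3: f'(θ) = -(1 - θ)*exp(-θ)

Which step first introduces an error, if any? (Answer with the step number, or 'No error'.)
Step 3

Step 3 is incorrect due to a sign flip.
The step shows: -(1 - θ)*exp(-θ)
The correct value should be: (1 - θ)*exp(-θ)

Explanation: The sign of the whole expression was flipped: the term (1 - θ)*exp(-θ) was incorrectly written as -(1 - θ)*exp(-θ)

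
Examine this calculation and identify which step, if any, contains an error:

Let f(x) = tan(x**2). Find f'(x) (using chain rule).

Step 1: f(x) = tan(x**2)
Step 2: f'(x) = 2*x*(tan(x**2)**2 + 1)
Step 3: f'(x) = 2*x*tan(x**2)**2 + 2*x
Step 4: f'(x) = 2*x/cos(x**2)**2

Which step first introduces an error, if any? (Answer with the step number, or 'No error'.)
No error

All steps in this derivation are correct.
The final answer f'(x) = 2*x/cos(x**2)**2 is valid.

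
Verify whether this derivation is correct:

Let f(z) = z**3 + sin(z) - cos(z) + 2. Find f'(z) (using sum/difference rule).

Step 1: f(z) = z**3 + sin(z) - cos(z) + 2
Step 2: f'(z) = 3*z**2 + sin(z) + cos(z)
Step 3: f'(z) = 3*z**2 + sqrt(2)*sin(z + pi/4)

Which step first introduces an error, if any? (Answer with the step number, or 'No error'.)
No error

All steps in this derivation are correct.
The final answer f'(z) = 3*z**2 + sqrt(2)*sin(z + pi/4) is valid.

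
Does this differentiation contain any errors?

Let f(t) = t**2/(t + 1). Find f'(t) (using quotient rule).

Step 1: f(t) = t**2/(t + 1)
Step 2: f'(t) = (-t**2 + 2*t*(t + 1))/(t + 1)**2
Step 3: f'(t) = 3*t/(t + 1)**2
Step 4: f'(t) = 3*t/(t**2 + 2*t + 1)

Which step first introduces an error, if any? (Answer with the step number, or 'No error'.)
Step 3

Step 3 is incorrect due to a wrong exponent.
The step shows: 3*t/(t + 1)**2
The correct value should be: (t**2 + 2*t)/(t + 1)**2

Explanation: The exponent 2 on t was incorrectly written as 1: the term (t**2 + 2*t)/(t + 1)**2 was incorrectly written as 3*t/(t + 1)**2
The later steps are derived from this incorrect expression, so the error originates in Step 3.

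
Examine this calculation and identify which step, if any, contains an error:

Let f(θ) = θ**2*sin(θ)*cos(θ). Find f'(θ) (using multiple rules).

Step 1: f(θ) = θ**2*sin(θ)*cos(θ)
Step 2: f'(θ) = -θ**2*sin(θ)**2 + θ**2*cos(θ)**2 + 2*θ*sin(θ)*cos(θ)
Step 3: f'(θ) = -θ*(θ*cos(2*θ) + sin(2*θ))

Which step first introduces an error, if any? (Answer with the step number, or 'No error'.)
Step 3

Step 3 is incorrect due to a sign flip.
The step shows: -θ*(θ*cos(2*θ) + sin(2*θ))
The correct value should be: θ*(θ*cos(2*θ) + sin(2*θ))

Explanation: The sign of the whole expression was flipped: the term θ*(θ*cos(2*θ) + sin(2*θ)) was incorrectly written as -θ*(θ*cos(2*θ) + sin(2*θ))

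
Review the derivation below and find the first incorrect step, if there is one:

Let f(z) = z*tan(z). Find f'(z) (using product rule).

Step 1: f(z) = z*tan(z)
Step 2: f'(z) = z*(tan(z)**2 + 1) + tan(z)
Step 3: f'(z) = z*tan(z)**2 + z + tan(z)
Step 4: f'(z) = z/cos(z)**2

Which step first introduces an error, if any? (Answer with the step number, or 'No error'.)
Step 4

Step 4 is incorrect due to a dropped term.
The step shows: z/cos(z)**2
The correct value should be: z/cos(z)**2 + tan(z)

Explanation: A term was dropped: the term tan(z) was incorrectly omitted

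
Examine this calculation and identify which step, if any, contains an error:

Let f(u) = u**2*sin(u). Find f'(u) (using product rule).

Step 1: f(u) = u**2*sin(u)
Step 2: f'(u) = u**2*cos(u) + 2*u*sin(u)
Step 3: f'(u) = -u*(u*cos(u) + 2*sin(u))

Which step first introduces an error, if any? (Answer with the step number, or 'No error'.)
Step 3

Step 3 is incorrect due to a sign flip.
The step shows: -u*(u*cos(u) + 2*sin(u))
The correct value should be: u*(u*cos(u) + 2*sin(u))

Explanation: The sign of the whole expression was flipped: the term u*(u*cos(u) + 2*sin(u)) was incorrectly written as -u*(u*cos(u) + 2*sin(u))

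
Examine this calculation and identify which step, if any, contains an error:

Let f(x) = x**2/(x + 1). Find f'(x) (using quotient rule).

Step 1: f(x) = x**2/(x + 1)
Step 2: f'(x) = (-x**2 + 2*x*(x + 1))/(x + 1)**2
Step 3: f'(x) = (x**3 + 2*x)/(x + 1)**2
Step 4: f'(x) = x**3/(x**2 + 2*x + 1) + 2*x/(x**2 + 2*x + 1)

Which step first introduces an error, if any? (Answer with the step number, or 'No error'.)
Step 3

Step 3 is incorrect due to a wrong exponent.
The step shows: (x**3 + 2*x)/(x + 1)**2
The correct value should be: (x**2 + 2*x)/(x + 1)**2

Explanation: The exponent 2 on x was incorrectly written as 3: the term (x**2 + 2*x)/(x + 1)**2 was incorrectly written as (x**3 + 2*x)/(x + 1)**2
The later steps are derived from this incorrect expression, so the error originates in Step 3.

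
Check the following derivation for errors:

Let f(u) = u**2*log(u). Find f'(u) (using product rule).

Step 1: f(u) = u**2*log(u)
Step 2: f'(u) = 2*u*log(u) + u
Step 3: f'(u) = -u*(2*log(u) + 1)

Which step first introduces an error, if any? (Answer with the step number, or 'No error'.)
Step 3

Step 3 is incorrect due to a sign flip.
The step shows: -u*(2*log(u) + 1)
The correct value should be: u*(2*log(u) + 1)

Explanation: The sign of the whole expression was flipped: the term u*(2*log(u) + 1) was incorrectly written as -u*(2*log(u) + 1)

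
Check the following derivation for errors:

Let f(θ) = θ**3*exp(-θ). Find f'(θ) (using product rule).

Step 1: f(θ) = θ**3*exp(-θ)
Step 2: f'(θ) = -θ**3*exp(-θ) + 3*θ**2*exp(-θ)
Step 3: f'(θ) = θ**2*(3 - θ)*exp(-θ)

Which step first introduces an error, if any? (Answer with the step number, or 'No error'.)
No error

All steps in this derivation are correct.
The final answer f'(θ) = θ**2*(3 - θ)*exp(-θ) is valid.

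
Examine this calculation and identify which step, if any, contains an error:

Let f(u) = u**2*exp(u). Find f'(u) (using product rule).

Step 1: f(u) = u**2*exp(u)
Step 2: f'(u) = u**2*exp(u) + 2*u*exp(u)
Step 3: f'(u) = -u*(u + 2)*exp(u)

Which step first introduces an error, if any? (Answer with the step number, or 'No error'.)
Step 3

Step 3 is incorrect due to a sign flip.
The step shows: -u*(u + 2)*exp(u)
The correct value should be: u*(u + 2)*exp(u)

Explanation: The sign of the whole expression was flipped: the term u*(u + 2)*exp(u) was incorrectly written as -u*(u + 2)*exp(u)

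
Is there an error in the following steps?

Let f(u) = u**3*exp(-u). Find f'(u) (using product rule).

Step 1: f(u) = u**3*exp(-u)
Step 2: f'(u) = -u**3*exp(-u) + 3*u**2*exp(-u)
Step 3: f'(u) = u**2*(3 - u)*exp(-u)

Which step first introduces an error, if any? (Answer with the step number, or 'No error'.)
No error

All steps in this derivation are correct.
The final answer f'(u) = u**2*(3 - u)*exp(-u) is valid.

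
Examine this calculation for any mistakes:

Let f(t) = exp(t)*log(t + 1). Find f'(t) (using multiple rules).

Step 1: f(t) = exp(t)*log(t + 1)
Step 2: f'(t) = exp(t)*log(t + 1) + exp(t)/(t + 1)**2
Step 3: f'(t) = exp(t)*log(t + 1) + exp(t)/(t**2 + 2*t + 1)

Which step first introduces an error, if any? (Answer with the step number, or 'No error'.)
Step 2

Step 2 is incorrect due to a wrong exponent.
The step shows: exp(t)*log(t + 1) + exp(t)/(t + 1)**2
The correct value should be: exp(t)*log(t + 1) + exp(t)/(t + 1)

Explanation: The exponent -1 on t + 1 was incorrectly written as -2: the term exp(t)/(t + 1) was incorrectly written as exp(t)/(t + 1)**2
The later steps are derived from this incorrect expression, so the error originates in Step 2.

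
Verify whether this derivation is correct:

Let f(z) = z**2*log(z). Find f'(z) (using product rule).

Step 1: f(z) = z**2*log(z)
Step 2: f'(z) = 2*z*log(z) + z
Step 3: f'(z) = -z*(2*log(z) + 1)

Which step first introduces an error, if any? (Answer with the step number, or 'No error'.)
Step 3

Step 3 is incorrect due to a sign flip.
The step shows: -z*(2*log(z) + 1)
The correct value should be: z*(2*log(z) + 1)

Explanation: The sign of the whole expression was flipped: the term z*(2*log(z) + 1) was incorrectly written as -z*(2*log(z) + 1)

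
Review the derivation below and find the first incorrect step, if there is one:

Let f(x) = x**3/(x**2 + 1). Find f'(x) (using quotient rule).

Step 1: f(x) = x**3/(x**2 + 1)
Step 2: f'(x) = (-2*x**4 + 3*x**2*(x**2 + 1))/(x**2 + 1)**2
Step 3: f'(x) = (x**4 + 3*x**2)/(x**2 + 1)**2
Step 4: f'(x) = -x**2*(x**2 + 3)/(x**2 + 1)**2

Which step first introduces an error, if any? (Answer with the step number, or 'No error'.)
Step 4

Step 4 is incorrect due to a sign flip.
The step shows: -x**2*(x**2 + 3)/(x**2 + 1)**2
The correct value should be: x**2*(x**2 + 3)/(x**2 + 1)**2

Explanation: The sign of the whole expression was flipped: the term x**2*(x**2 + 3)/(x**2 + 1)**2 was incorrectly written as -x**2*(x**2 + 3)/(x**2 + 1)**2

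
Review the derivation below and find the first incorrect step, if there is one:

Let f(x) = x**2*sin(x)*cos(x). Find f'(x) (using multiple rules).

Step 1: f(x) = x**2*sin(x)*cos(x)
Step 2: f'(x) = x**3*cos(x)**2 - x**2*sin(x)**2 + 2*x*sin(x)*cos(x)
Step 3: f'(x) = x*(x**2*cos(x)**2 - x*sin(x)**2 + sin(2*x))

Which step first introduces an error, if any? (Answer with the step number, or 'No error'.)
Step 2

Step 2 is incorrect due to a wrong exponent.
The step shows: x**3*cos(x)**2 - x**2*sin(x)**2 + 2*x*sin(x)*cos(x)
The correct value should be: -x**2*sin(x)**2 + x**2*cos(x)**2 + 2*x*sin(x)*cos(x)

Explanation: The exponent 2 on x was incorrectly written as 3: the term x**2*cos(x)**2 was incorrectly written as x**3*cos(x)**2
The later steps are derived from this incorrect expression, so the error originates in Step 2.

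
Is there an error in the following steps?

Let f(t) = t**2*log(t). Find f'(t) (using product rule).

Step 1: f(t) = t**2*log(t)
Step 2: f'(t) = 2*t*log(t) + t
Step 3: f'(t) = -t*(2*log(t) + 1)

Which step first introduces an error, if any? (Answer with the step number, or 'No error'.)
Step 3

Step 3 is incorrect due to a sign flip.
The step shows: -t*(2*log(t) + 1)
The correct value should be: t*(2*log(t) + 1)

Explanation: The sign of the whole expression was flipped: the term t*(2*log(t) + 1) was incorrectly written as -t*(2*log(t) + 1)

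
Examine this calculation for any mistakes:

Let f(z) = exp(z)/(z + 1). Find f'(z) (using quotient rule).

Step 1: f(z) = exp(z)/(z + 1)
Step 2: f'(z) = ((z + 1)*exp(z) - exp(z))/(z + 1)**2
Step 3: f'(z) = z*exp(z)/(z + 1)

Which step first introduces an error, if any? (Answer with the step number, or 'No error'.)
Step 3

Step 3 is incorrect due to a wrong exponent.
The step shows: z*exp(z)/(z + 1)
The correct value should be: z*exp(z)/(z + 1)**2

Explanation: The exponent -2 on z + 1 was incorrectly written as -1: the term z*exp(z)/(z + 1)**2 was incorrectly written as z*exp(z)/(z + 1)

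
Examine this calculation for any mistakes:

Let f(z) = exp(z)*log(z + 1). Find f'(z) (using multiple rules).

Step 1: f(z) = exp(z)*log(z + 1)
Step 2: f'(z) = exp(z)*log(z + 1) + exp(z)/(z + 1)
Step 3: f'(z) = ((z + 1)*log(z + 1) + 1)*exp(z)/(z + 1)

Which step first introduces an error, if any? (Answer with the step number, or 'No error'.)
No error

All steps in this derivation are correct.
The final answer f'(z) = ((z + 1)*log(z + 1) + 1)*exp(z)/(z + 1) is valid.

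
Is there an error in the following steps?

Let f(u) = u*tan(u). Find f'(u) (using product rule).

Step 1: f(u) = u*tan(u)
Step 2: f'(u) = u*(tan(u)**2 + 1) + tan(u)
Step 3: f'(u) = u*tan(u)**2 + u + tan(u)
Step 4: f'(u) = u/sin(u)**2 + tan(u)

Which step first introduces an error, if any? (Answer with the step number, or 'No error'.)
Step 4

Step 4 is incorrect due to a wrong trig function.
The step shows: u/sin(u)**2 + tan(u)
The correct value should be: u/cos(u)**2 + tan(u)

Explanation: cos(u) was incorrectly written as sin(u): the term u/cos(u)**2 was incorrectly written as u/sin(u)**2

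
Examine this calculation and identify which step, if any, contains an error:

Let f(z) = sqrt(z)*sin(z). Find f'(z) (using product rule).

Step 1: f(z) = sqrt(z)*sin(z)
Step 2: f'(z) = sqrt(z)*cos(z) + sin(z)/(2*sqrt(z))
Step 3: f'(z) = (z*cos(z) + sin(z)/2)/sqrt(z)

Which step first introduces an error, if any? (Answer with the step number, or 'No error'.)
No error

All steps in this derivation are correct.
The final answer f'(z) = (z*cos(z) + sin(z)/2)/sqrt(z) is valid.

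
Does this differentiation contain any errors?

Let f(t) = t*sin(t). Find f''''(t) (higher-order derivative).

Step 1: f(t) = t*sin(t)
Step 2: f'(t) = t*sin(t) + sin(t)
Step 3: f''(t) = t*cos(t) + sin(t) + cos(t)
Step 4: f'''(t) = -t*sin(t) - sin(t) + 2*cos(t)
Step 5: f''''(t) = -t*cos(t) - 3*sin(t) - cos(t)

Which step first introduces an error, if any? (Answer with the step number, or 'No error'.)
Step 2

Step 2 is incorrect due to a wrong trig function.
The step shows: t*sin(t) + sin(t)
The correct value should be: t*cos(t) + sin(t)

Explanation: cos(t) was incorrectly written as sin(t): the term t*cos(t) was incorrectly written as t*sin(t)
The later steps are derived from this incorrect expression, so the error originates in Step 2.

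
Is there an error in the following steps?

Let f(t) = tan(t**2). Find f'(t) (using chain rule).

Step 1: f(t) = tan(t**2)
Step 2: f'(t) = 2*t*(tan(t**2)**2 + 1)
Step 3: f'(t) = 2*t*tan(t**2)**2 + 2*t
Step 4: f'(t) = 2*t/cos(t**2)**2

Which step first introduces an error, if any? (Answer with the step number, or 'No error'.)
No error

All steps in this derivation are correct.
The final answer f'(t) = 2*t/cos(t**2)**2 is valid.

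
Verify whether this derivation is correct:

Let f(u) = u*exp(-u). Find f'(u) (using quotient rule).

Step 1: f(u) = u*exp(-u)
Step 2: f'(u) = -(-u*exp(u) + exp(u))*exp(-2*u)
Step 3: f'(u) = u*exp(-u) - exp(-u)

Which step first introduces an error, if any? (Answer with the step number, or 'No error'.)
Step 2

Step 2 is incorrect due to a sign flip.
The step shows: -(-u*exp(u) + exp(u))*exp(-2*u)
The correct value should be: (-u*exp(u) + exp(u))*exp(-2*u)

Explanation: The sign of the whole expression was flipped: the term (-u*exp(u) + exp(u))*exp(-2*u) was incorrectly written as -(-u*exp(u) + exp(u))*exp(-2*u)
The later steps are derived from this incorrect expression, so the error originates in Step 2.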